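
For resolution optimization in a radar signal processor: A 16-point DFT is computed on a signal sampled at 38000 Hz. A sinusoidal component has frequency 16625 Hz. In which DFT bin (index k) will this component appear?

DFT frequency resolution = f_s/N = 38000/16 = 2375 Hz
Bin index k = f_signal / resolution = 16625 / 2375 = 7
The signal frequency 16625 Hz falls in DFT bin k = 7.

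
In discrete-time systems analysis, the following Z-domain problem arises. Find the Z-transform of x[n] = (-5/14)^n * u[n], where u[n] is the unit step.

The Z-transform of a^n * u[n] is z/(z-a) for |z| > |a|.
Here a = -5/14, so X(z) = z/(z - (-5/14)) = 14z/(14z + 5)
ROC: |z| > 5/14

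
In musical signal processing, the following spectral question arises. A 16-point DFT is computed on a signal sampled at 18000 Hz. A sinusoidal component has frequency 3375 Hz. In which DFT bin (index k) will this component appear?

DFT frequency resolution = f_s/N = 18000/16 = 1125 Hz
Bin index k = f_signal / resolution = 3375 / 1125 = 3
The signal frequency 3375 Hz falls in DFT bin k = 3.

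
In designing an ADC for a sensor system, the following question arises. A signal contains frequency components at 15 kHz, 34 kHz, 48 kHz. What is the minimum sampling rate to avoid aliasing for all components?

The highest frequency component is f_max = 48 kHz.
Nyquist rate = 2 * f_max = 2 * 48 kHz = 96 kHz.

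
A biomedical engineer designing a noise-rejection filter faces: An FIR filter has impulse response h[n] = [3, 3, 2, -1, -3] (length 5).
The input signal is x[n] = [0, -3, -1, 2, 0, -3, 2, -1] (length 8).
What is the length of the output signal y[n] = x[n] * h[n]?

For linear convolution, the output length is:
len(y) = len(x) + len(h) - 1 = 8 + 5 - 1 = 12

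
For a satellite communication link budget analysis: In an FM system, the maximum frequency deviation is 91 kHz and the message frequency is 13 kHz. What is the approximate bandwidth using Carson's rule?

Carson's rule: BW = 2*(delta_f + f_m)
= 2*(91 + 13) kHz = 208 kHz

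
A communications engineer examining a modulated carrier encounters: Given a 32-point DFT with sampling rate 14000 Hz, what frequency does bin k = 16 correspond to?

The frequency of DFT bin k is: f_k = k * f_s / N
f_16 = 16 * 14000 / 32 = 7000 Hz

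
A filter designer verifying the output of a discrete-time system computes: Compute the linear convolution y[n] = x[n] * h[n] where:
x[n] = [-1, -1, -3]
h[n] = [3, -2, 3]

y[n] = sum_k x[k]*h[n-k]. Output length = len(x) + len(h) - 1 = 3 + 3 - 1 = 5.
y[0] = -1*3 = -3
y[1] = -1*3 + -1*-2 = -1
y[2] = -3*3 + -1*-2 + -1*3 = -10
y[3] = -3*-2 + -1*3 = 3
y[4] = -3*3 = -9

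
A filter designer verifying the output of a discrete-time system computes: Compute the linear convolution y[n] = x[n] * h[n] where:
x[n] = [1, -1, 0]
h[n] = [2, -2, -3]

y[n] = sum_k x[k]*h[n-k]. Output length = len(x) + len(h) - 1 = 3 + 3 - 1 = 5.
y[0] = 1*2 = 2
y[1] = -1*2 + 1*-2 = -4
y[2] = 0*2 + -1*-2 + 1*-3 = -1
y[3] = 0*-2 + -1*-3 = 3
y[4] = 0*-3 = 0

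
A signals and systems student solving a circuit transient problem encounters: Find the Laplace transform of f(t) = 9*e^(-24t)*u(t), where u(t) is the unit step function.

Standard Laplace transform pair:
e^(-at)*u(t) <-> 1/(s+a)
With a = 24: L{9*e^(-24t)*u(t)} = 9/(s+24), ROC: Re(s) > -24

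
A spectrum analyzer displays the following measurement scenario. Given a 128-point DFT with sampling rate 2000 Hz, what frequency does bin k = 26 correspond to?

The frequency of DFT bin k is: f_k = k * f_s / N
f_26 = 26 * 2000 / 128 = 1625/4 Hz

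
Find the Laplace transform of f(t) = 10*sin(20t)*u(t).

Standard pair: sin(wt)*u(t) <-> w/(s^2+w^2)
With w = 20: L{10*sin(20t)*u(t)} = 200/(s^2+400)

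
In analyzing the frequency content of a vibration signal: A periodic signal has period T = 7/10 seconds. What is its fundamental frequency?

The fundamental frequency is the reciprocal of the period.
f = 1/T = 1/(7/10) = 10/7 Hz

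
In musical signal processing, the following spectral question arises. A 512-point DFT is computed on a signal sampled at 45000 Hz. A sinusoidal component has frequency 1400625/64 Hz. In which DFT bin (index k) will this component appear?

DFT frequency resolution = f_s/N = 45000/512 = 5625/64 Hz
Bin index k = f_signal / resolution = 1400625/64 / 5625/64 = 249
The signal frequency 1400625/64 Hz falls in DFT bin k = 249.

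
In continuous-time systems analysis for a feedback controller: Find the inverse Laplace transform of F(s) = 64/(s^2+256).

Standard pair: w/(s^2+w^2) <-> sin(wt)*u(t)
Recognize w^2 = 256, so w = 16; numerator 64 = 4*16.
f(t) = 4*sin(16t)*u(t)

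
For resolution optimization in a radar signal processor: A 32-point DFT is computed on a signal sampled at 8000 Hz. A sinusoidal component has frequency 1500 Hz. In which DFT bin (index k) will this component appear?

DFT frequency resolution = f_s/N = 8000/32 = 250 Hz
Bin index k = f_signal / resolution = 1500 / 250 = 6
The signal frequency 1500 Hz falls in DFT bin k = 6.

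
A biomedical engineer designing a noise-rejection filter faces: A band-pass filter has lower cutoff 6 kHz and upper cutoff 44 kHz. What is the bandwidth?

Bandwidth = f_high - f_low
= 44 kHz - 6 kHz = 38 kHz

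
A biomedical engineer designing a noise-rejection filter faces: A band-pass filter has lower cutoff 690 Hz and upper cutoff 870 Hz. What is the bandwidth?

Bandwidth = f_high - f_low
= 870 Hz - 690 Hz = 180 Hz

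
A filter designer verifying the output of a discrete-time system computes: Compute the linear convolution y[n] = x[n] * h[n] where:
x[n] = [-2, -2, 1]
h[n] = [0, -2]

y[n] = sum_k x[k]*h[n-k]. Output length = len(x) + len(h) - 1 = 3 + 2 - 1 = 4.
y[0] = -2*0 = 0
y[1] = -2*0 + -2*-2 = 4
y[2] = 1*0 + -2*-2 = 4
y[3] = 1*-2 = -2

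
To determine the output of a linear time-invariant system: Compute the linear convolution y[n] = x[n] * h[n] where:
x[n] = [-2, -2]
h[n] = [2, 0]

y[n] = sum_k x[k]*h[n-k]. Output length = len(x) + len(h) - 1 = 2 + 2 - 1 = 3.
y[0] = -2*2 = -4
y[1] = -2*2 + -2*0 = -4
y[2] = -2*0 = 0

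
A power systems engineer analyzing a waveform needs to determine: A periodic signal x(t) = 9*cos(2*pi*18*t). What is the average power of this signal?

Average power of A*cos(wt) is A^2/2.
P = 9^2 / 2 = 81/2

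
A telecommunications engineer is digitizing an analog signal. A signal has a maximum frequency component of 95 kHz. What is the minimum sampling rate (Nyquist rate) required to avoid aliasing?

By the Nyquist-Shannon sampling theorem,
the minimum sampling rate (Nyquist rate) must be at least 2 * f_max.
Nyquist rate = 2 * 95 kHz = 190 kHz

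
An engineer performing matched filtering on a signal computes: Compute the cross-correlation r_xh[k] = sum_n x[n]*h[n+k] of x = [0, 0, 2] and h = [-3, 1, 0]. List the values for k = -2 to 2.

Both sequences indexed from 0 and zero outside their support.
Lags with overlap: k = -2 to 2.
  r_xh[-2] = x[2]*h[0] = -6
  r_xh[-1] = x[1]*h[0] + x[2]*h[1] = 2
  r_xh[0] = x[0]*h[0] + x[1]*h[1] + x[2]*h[2] = 0
  r_xh[1] = x[0]*h[1] + x[1]*h[2] = 0
  r_xh[2] = x[0]*h[2] = 0
r_xh = [-6, 2, 0, 0, 0] (for k = -2, ..., 2)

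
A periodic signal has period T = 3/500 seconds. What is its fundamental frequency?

The fundamental frequency is the reciprocal of the period.
f = 1/T = 1/(3/500) = 500/3 Hz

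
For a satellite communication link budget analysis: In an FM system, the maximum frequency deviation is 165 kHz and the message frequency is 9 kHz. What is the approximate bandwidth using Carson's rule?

Carson's rule: BW = 2*(delta_f + f_m)
= 2*(165 + 9) kHz = 348 kHz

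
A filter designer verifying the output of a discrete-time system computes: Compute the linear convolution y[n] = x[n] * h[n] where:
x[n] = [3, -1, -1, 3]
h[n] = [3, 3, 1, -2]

y[n] = sum_k x[k]*h[n-k]. Output length = len(x) + len(h) - 1 = 4 + 4 - 1 = 7.
y[0] = 3*3 = 9
y[1] = -1*3 + 3*3 = 6
y[2] = -1*3 + -1*3 + 3*1 = -3
y[3] = 3*3 + -1*3 + -1*1 + 3*-2 = -1
y[4] = 3*3 + -1*1 + -1*-2 = 10
y[5] = 3*1 + -1*-2 = 5
y[6] = 3*-2 = -6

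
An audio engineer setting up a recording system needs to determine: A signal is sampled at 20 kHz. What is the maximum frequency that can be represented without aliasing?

The maximum frequency that can be represented without aliasing
is the Nyquist frequency: f_max = f_s / 2 = 20 kHz / 2 = 10 kHz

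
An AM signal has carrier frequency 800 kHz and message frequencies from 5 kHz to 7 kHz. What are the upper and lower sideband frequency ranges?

Upper sideband (USB) = fc + [fm_low, fm_high] = 800 + [5, 7] = [805, 807] kHz
Lower sideband (LSB) = fc - [fm_high, fm_low] = 800 - [7, 5] = [793, 795] kHz
Total occupied spectrum: 793 kHz to 807 kHz (plus carrier at 800 kHz)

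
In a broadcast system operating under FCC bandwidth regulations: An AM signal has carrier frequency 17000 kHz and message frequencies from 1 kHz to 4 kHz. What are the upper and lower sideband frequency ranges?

Upper sideband (USB) = fc + [fm_low, fm_high] = 17000 + [1, 4] = [17001, 17004] kHz
Lower sideband (LSB) = fc - [fm_high, fm_low] = 17000 - [4, 1] = [16996, 16999] kHz
Total occupied spectrum: 16996 kHz to 17004 kHz (plus carrier at 17000 kHz)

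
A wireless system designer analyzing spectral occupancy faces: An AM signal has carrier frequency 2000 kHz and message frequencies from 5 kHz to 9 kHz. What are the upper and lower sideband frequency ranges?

Upper sideband (USB) = fc + [fm_low, fm_high] = 2000 + [5, 9] = [2005, 2009] kHz
Lower sideband (LSB) = fc - [fm_high, fm_low] = 2000 - [9, 5] = [1991, 1995] kHz
Total occupied spectrum: 1991 kHz to 2009 kHz (plus carrier at 2000 kHz)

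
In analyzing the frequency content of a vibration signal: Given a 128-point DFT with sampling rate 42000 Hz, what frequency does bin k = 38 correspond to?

The frequency of DFT bin k is: f_k = k * f_s / N
f_38 = 38 * 42000 / 128 = 49875/4 Hz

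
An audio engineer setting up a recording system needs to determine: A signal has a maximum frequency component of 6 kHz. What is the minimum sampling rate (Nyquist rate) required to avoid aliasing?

By the Nyquist-Shannon sampling theorem,
the minimum sampling rate (Nyquist rate) must be at least 2 * f_max.
Nyquist rate = 2 * 6 kHz = 12 kHz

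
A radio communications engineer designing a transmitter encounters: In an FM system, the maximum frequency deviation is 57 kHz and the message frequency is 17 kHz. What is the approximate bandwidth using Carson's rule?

Carson's rule: BW = 2*(delta_f + f_m)
= 2*(57 + 17) kHz = 148 kHz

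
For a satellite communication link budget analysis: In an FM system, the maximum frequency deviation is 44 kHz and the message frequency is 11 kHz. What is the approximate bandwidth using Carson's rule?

Carson's rule: BW = 2*(delta_f + f_m)
= 2*(44 + 11) kHz = 110 kHz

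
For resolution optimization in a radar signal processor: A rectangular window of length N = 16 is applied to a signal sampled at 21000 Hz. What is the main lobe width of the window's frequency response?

For a rectangular window of length N,
the main lobe width in frequency is 2*f_s/N.
= 2*21000/16 = 2625 Hz
This determines the minimum frequency separation for resolving two sinusoids.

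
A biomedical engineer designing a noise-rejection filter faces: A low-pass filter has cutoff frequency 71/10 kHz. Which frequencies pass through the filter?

A low-pass filter passes all frequencies below the cutoff frequency 71/10 kHz and attenuates higher frequencies.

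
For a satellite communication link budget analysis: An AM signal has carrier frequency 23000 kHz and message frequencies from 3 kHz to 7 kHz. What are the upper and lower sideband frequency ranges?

Upper sideband (USB) = fc + [fm_low, fm_high] = 23000 + [3, 7] = [23003, 23007] kHz
Lower sideband (LSB) = fc - [fm_high, fm_low] = 23000 - [7, 3] = [22993, 22997] kHz
Total occupied spectrum: 22993 kHz to 23007 kHz (plus carrier at 23000 kHz)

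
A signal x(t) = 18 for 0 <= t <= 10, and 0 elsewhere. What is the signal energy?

Energy = integral of |x(t)|^2 dt over the signal duration
= 18^2 * 10 = 324 * 10 = 3240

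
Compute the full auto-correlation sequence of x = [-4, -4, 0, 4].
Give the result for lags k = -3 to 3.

r_xx[k] = sum_m x[m]*x[m+k], indexed from 0, for k = -3 to 3:
  r_xx[-3] = x[3]*x[0] = -16
  r_xx[-2] = x[2]*x[0] + x[3]*x[1] = -16
  r_xx[-1] = x[1]*x[0] + x[2]*x[1] + x[3]*x[2] = 16
  r_xx[0] = x[0]*x[0] + x[1]*x[1] + x[2]*x[2] + x[3]*x[3] = 48
  r_xx[1] = x[0]*x[1] + x[1]*x[2] + x[2]*x[3] = 16
  r_xx[2] = x[0]*x[2] + x[1]*x[3] = -16
  r_xx[3] = x[0]*x[3] = -16
r_xx = [-16, -16, 16, 48, 16, -16, -16]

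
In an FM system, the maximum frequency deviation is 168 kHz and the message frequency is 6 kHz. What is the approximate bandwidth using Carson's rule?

Carson's rule: BW = 2*(delta_f + f_m)
= 2*(168 + 6) kHz = 348 kHz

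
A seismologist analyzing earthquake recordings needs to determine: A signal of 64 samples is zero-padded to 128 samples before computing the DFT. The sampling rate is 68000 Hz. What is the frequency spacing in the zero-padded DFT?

Original DFT: N = 64, resolution = f_s/N = 68000/64 = 2125/2 Hz
Zero-padded DFT: N = 128, resolution = f_s/N = 68000/128 = 2125/4 Hz
Zero-padding interpolates the spectrum (finer frequency grid)
but does NOT improve the true spectral resolution (ability to resolve close frequencies).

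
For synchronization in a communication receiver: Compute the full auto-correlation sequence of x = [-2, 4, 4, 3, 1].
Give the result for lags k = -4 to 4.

r_xx[k] = sum_m x[m]*x[m+k], indexed from 0, for k = -4 to 4:
  r_xx[-4] = x[4]*x[0] = -2
  r_xx[-3] = x[3]*x[0] + x[4]*x[1] = -2
  r_xx[-2] = x[2]*x[0] + x[3]*x[1] + x[4]*x[2] = 8
  r_xx[-1] = x[1]*x[0] + x[2]*x[1] + x[3]*x[2] + x[4]*x[3] = 23
  r_xx[0] = x[0]*x[0] + x[1]*x[1] + x[2]*x[2] + x[3]*x[3] + x[4]*x[4] = 46
  r_xx[1] = x[0]*x[1] + x[1]*x[2] + x[2]*x[3] + x[3]*x[4] = 23
  r_xx[2] = x[0]*x[2] + x[1]*x[3] + x[2]*x[4] = 8
  r_xx[3] = x[0]*x[3] + x[1]*x[4] = -2
  r_xx[4] = x[0]*x[4] = -2
r_xx = [-2, -2, 8, 23, 46, 23, 8, -2, -2]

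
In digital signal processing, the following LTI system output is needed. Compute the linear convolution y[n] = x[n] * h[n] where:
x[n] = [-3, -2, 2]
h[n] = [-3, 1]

y[n] = sum_k x[k]*h[n-k]. Output length = len(x) + len(h) - 1 = 3 + 2 - 1 = 4.
y[0] = -3*-3 = 9
y[1] = -2*-3 + -3*1 = 3
y[2] = 2*-3 + -2*1 = -8
y[3] = 2*1 = 2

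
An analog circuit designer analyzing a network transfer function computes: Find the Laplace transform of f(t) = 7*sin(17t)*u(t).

Standard pair: sin(wt)*u(t) <-> w/(s^2+w^2)
With w = 17: L{7*sin(17t)*u(t)} = 119/(s^2+289)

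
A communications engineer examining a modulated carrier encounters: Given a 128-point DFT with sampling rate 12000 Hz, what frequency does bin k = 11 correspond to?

The frequency of DFT bin k is: f_k = k * f_s / N
f_11 = 11 * 12000 / 128 = 4125/4 Hz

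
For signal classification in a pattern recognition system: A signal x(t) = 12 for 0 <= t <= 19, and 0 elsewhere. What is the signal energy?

Energy = integral of |x(t)|^2 dt over the signal duration
= 12^2 * 19 = 144 * 19 = 2736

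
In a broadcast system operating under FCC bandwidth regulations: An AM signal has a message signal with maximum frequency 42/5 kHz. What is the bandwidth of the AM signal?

In AM (double-sideband), the bandwidth is twice the message frequency.
BW = 2 * f_m = 2 * 42/5 kHz = 84/5 kHz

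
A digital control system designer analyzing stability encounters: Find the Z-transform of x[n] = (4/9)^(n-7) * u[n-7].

Time-shifting property: if X(z) = Z{x[n]}, then Z{x[n-d]} = z^(-d) * X(z)
X(z) = z/(z - 4/9) for x[n] = (4/9)^n * u[n]
Z{x[n-7]} = z^(-7) * z/(z - 4/9) = z^(-6)/(z - 4/9)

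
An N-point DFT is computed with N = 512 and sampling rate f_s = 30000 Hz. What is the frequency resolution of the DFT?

DFT frequency resolution = f_s / N
= 30000 / 512 = 1875/32 Hz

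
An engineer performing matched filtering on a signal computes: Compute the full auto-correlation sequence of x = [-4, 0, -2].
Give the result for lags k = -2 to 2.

r_xx[k] = sum_m x[m]*x[m+k], indexed from 0, for k = -2 to 2:
  r_xx[-2] = x[2]*x[0] = 8
  r_xx[-1] = x[1]*x[0] + x[2]*x[1] = 0
  r_xx[0] = x[0]*x[0] + x[1]*x[1] + x[2]*x[2] = 20
  r_xx[1] = x[0]*x[1] + x[1]*x[2] = 0
  r_xx[2] = x[0]*x[2] = 8
r_xx = [8, 0, 20, 0, 8]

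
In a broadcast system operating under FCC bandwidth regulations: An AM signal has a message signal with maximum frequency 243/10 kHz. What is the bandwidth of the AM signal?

In AM (double-sideband), the bandwidth is twice the message frequency.
BW = 2 * f_m = 2 * 243/10 kHz = 243/5 kHz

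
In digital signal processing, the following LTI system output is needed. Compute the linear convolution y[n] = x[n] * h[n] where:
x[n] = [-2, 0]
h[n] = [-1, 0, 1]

y[n] = sum_k x[k]*h[n-k]. Output length = len(x) + len(h) - 1 = 2 + 3 - 1 = 4.
y[0] = -2*-1 = 2
y[1] = 0*-1 + -2*0 = 0
y[2] = 0*0 + -2*1 = -2
y[3] = 0*1 = 0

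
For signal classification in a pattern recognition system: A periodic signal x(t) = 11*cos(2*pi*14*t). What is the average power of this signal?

Average power of A*cos(wt) is A^2/2.
P = 11^2 / 2 = 121/2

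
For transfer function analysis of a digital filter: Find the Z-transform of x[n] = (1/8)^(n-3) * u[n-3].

Time-shifting property: if X(z) = Z{x[n]}, then Z{x[n-d]} = z^(-d) * X(z)
X(z) = z/(z - 1/8) for x[n] = (1/8)^n * u[n]
Z{x[n-3]} = z^(-3) * z/(z - 1/8) = z^(-2)/(z - 1/8)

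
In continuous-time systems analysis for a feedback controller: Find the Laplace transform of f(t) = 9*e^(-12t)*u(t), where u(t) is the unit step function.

Standard Laplace transform pair:
e^(-at)*u(t) <-> 1/(s+a)
With a = 12: L{9*e^(-12t)*u(t)} = 9/(s+12), ROC: Re(s) > -12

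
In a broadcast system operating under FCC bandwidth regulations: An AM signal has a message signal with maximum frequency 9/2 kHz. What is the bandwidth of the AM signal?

In AM (double-sideband), the bandwidth is twice the message frequency.
BW = 2 * f_m = 2 * 9/2 kHz = 9 kHz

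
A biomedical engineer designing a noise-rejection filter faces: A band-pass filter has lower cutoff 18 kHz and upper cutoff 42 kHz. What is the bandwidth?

Bandwidth = f_high - f_low
= 42 kHz - 18 kHz = 24 kHz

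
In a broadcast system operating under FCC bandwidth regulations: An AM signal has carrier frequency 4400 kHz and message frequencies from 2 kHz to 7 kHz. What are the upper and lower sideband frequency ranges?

Upper sideband (USB) = fc + [fm_low, fm_high] = 4400 + [2, 7] = [4402, 4407] kHz
Lower sideband (LSB) = fc - [fm_high, fm_low] = 4400 - [7, 2] = [4393, 4398] kHz
Total occupied spectrum: 4393 kHz to 4407 kHz (plus carrier at 4400 kHz)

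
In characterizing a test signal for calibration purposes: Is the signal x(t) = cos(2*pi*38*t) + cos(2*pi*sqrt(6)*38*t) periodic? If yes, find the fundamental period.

f1 = 38 Hz, f2 = 38*sqrt(6) Hz
Ratio f2/f1 = sqrt(6), which is irrational.
Since the frequency ratio is irrational, no common period exists.
The signal is not periodic.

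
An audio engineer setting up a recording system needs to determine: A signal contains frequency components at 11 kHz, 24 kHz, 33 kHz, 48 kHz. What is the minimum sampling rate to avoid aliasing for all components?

The highest frequency component is f_max = 48 kHz.
Nyquist rate = 2 * f_max = 2 * 48 kHz = 96 kHz.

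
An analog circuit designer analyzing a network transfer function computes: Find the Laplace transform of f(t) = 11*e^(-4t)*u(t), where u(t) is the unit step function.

Standard Laplace transform pair:
e^(-at)*u(t) <-> 1/(s+a)
With a = 4: L{11*e^(-4t)*u(t)} = 11/(s+4), ROC: Re(s) > -4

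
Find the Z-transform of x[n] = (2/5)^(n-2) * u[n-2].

Time-shifting property: if X(z) = Z{x[n]}, then Z{x[n-d]} = z^(-d) * X(z)
X(z) = z/(z - 2/5) for x[n] = (2/5)^n * u[n]
Z{x[n-2]} = z^(-2) * z/(z - 2/5) = z^(-1)/(z - 2/5)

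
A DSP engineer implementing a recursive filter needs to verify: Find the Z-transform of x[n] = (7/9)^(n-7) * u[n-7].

Time-shifting property: if X(z) = Z{x[n]}, then Z{x[n-d]} = z^(-d) * X(z)
X(z) = z/(z - 7/9) for x[n] = (7/9)^n * u[n]
Z{x[n-7]} = z^(-7) * z/(z - 7/9) = z^(-6)/(z - 7/9)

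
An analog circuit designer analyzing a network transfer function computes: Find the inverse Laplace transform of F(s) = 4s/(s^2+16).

Standard pair: s/(s^2+w^2) <-> cos(wt)*u(t)
With k=4, w=4: f(t) = 4*cos(4t)*u(t)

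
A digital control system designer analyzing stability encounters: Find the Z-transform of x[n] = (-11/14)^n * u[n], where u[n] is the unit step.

The Z-transform of a^n * u[n] is z/(z-a) for |z| > |a|.
Here a = -11/14, so X(z) = z/(z - (-11/14)) = 14z/(14z + 11)
ROC: |z| > 11/14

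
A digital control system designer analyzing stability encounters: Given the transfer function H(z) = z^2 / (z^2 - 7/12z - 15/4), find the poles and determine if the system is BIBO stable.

Poles are roots of the denominator: z^2 - 7/12z - 15/4 = 0.
Quadratic formula: z = [-(-7/12) +/- sqrt((-7/12)^2 - 4*(-15/4))] / 2
Discriminant = 49/144 + 15 = 2209/144; sqrt = 47/12.
z = (7/12 +/- 47/12) / 2 => z = 9/4 or z = -5/3.
|p1| = 5/3, |p2| = 9/4.
For BIBO stability, all poles must lie inside the unit circle (|p| < 1).
System is UNSTABLE since at least one |p| >= 1.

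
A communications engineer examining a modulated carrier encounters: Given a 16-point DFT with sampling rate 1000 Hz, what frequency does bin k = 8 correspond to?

The frequency of DFT bin k is: f_k = k * f_s / N
f_8 = 8 * 1000 / 16 = 500 Hz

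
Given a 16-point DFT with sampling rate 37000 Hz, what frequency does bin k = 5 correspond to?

The frequency of DFT bin k is: f_k = k * f_s / N
f_5 = 5 * 37000 / 16 = 23125/2 Hz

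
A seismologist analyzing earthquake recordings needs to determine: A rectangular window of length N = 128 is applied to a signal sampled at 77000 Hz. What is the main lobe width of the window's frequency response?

For a rectangular window of length N,
the main lobe width in frequency is 2*f_s/N.
= 2*77000/128 = 9625/8 Hz
This determines the minimum frequency separation for resolving two sinusoids.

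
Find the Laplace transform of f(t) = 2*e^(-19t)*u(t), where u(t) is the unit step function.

Standard Laplace transform pair:
e^(-at)*u(t) <-> 1/(s+a)
With a = 19: L{2*e^(-19t)*u(t)} = 2/(s+19), ROC: Re(s) > -19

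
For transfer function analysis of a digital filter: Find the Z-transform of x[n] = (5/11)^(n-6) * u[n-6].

Time-shifting property: if X(z) = Z{x[n]}, then Z{x[n-d]} = z^(-d) * X(z)
X(z) = z/(z - 5/11) for x[n] = (5/11)^n * u[n]
Z{x[n-6]} = z^(-6) * z/(z - 5/11) = z^(-5)/(z - 5/11)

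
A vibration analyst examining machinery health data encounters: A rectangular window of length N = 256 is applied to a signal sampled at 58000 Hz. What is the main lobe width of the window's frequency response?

For a rectangular window of length N,
the main lobe width in frequency is 2*f_s/N.
= 2*58000/256 = 3625/8 Hz
This determines the minimum frequency separation for resolving two sinusoids.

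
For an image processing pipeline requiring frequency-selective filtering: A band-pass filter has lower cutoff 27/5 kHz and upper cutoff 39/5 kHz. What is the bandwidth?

Bandwidth = f_high - f_low
= 39/5 kHz - 27/5 kHz = 12/5 kHz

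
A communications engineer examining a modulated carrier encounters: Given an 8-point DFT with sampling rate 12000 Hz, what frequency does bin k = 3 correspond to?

The frequency of DFT bin k is: f_k = k * f_s / N
f_3 = 3 * 12000 / 8 = 4500 Hz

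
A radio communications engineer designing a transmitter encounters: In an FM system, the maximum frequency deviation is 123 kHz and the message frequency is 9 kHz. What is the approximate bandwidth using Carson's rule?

Carson's rule: BW = 2*(delta_f + f_m)
= 2*(123 + 9) kHz = 264 kHz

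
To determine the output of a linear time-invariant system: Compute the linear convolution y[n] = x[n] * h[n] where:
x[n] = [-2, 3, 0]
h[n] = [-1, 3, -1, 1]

y[n] = sum_k x[k]*h[n-k]. Output length = len(x) + len(h) - 1 = 3 + 4 - 1 = 6.
y[0] = -2*-1 = 2
y[1] = 3*-1 + -2*3 = -9
y[2] = 0*-1 + 3*3 + -2*-1 = 11
y[3] = 0*3 + 3*-1 + -2*1 = -5
y[4] = 0*-1 + 3*1 = 3
y[5] = 0*1 = 0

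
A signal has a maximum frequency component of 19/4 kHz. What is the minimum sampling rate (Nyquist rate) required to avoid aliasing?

By the Nyquist-Shannon sampling theorem,
the minimum sampling rate (Nyquist rate) must be at least 2 * f_max.
Nyquist rate = 2 * 19/4 kHz = 19/2 kHz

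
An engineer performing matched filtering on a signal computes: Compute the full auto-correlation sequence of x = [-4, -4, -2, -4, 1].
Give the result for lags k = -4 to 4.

r_xx[k] = sum_m x[m]*x[m+k], indexed from 0, for k = -4 to 4:
  r_xx[-4] = x[4]*x[0] = -4
  r_xx[-3] = x[3]*x[0] + x[4]*x[1] = 12
  r_xx[-2] = x[2]*x[0] + x[3]*x[1] + x[4]*x[2] = 22
  r_xx[-1] = x[1]*x[0] + x[2]*x[1] + x[3]*x[2] + x[4]*x[3] = 28
  r_xx[0] = x[0]*x[0] + x[1]*x[1] + x[2]*x[2] + x[3]*x[3] + x[4]*x[4] = 53
  r_xx[1] = x[0]*x[1] + x[1]*x[2] + x[2]*x[3] + x[3]*x[4] = 28
  r_xx[2] = x[0]*x[2] + x[1]*x[3] + x[2]*x[4] = 22
  r_xx[3] = x[0]*x[3] + x[1]*x[4] = 12
  r_xx[4] = x[0]*x[4] = -4
r_xx = [-4, 12, 22, 28, 53, 28, 22, 12, -4]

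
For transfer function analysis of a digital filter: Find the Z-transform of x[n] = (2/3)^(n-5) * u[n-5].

Time-shifting property: if X(z) = Z{x[n]}, then Z{x[n-d]} = z^(-d) * X(z)
X(z) = z/(z - 2/3) for x[n] = (2/3)^n * u[n]
Z{x[n-5]} = z^(-5) * z/(z - 2/3) = z^(-4)/(z - 2/3)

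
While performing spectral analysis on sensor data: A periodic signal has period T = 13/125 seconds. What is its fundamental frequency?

The fundamental frequency is the reciprocal of the period.
f = 1/T = 1/(13/125) = 125/13 Hz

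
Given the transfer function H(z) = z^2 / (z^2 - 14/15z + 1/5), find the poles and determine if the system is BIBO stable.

Poles are roots of the denominator: z^2 - 14/15z + 1/5 = 0.
Quadratic formula: z = [-(-14/15) +/- sqrt((-14/15)^2 - 4*(1/5))] / 2
Discriminant = 196/225 - 4/5 = 16/225; sqrt = 4/15.
z = (14/15 +/- 4/15) / 2 => z = 3/5 or z = 1/3.
|p1| = 3/5, |p2| = 1/3.
For BIBO stability, all poles must lie inside the unit circle (|p| < 1).
System is STABLE since both |p| < 1.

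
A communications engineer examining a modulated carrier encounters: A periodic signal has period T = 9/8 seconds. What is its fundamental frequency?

The fundamental frequency is the reciprocal of the period.
f = 1/T = 1/(9/8) = 8/9 Hz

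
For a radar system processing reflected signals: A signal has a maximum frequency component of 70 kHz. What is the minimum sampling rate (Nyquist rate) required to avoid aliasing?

By the Nyquist-Shannon sampling theorem,
the minimum sampling rate (Nyquist rate) must be at least 2 * f_max.
Nyquist rate = 2 * 70 kHz = 140 kHz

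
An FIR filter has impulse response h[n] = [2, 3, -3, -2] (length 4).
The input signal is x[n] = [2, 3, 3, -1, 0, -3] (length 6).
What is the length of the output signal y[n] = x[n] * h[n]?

For linear convolution, the output length is:
len(y) = len(x) + len(h) - 1 = 6 + 4 - 1 = 9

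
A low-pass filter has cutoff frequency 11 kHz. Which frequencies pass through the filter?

A low-pass filter passes all frequencies below the cutoff frequency 11 kHz and attenuates higher frequencies.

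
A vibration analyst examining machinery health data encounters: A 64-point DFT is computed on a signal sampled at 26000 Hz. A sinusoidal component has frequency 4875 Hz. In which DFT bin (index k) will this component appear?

DFT frequency resolution = f_s/N = 26000/64 = 1625/4 Hz
Bin index k = f_signal / resolution = 4875 / 1625/4 = 12
The signal frequency 4875 Hz falls in DFT bin k = 12.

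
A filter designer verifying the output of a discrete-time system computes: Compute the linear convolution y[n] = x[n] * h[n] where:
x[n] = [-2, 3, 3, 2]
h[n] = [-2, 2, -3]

y[n] = sum_k x[k]*h[n-k]. Output length = len(x) + len(h) - 1 = 4 + 3 - 1 = 6.
y[0] = -2*-2 = 4
y[1] = 3*-2 + -2*2 = -10
y[2] = 3*-2 + 3*2 + -2*-3 = 6
y[3] = 2*-2 + 3*2 + 3*-3 = -7
y[4] = 2*2 + 3*-3 = -5
y[5] = 2*-3 = -6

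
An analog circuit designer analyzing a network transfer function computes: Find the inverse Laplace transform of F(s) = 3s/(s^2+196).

Standard pair: s/(s^2+w^2) <-> cos(wt)*u(t)
With k=3, w=14: f(t) = 3*cos(14t)*u(t)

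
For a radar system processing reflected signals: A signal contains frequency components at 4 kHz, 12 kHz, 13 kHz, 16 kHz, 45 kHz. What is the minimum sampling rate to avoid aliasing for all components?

The highest frequency component is f_max = 45 kHz.
Nyquist rate = 2 * f_max = 2 * 45 kHz = 90 kHz.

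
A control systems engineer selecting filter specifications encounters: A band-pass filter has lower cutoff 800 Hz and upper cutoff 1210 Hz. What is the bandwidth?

Bandwidth = f_high - f_low
= 1210 Hz - 800 Hz = 410 Hz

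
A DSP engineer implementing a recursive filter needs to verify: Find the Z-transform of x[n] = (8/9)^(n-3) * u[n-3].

Time-shifting property: if X(z) = Z{x[n]}, then Z{x[n-d]} = z^(-d) * X(z)
X(z) = z/(z - 8/9) for x[n] = (8/9)^n * u[n]
Z{x[n-3]} = z^(-3) * z/(z - 8/9) = z^(-2)/(z - 8/9)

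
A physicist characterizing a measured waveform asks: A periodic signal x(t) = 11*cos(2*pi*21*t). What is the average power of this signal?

Average power of A*cos(wt) is A^2/2.
P = 11^2 / 2 = 121/2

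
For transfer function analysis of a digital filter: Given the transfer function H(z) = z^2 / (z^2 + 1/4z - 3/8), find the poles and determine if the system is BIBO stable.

Poles are roots of the denominator: z^2 + 1/4z - 3/8 = 0.
Quadratic formula: z = [-(1/4) +/- sqrt((1/4)^2 - 4*(-3/8))] / 2
Discriminant = 1/16 + 3/2 = 25/16; sqrt = 5/4.
z = (-1/4 +/- 5/4) / 2 => z = 1/2 or z = -3/4.
|p1| = 1/2, |p2| = 3/4.
For BIBO stability, all poles must lie inside the unit circle (|p| < 1).
System is STABLE since both |p| < 1.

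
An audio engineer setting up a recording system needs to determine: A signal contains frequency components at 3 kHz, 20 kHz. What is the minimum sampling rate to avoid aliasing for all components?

The highest frequency component is f_max = 20 kHz.
Nyquist rate = 2 * f_max = 2 * 20 kHz = 40 kHz.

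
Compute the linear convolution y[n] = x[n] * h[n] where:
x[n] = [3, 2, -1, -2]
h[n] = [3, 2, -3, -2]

y[n] = sum_k x[k]*h[n-k]. Output length = len(x) + len(h) - 1 = 4 + 4 - 1 = 7.
y[0] = 3*3 = 9
y[1] = 2*3 + 3*2 = 12
y[2] = -1*3 + 2*2 + 3*-3 = -8
y[3] = -2*3 + -1*2 + 2*-3 + 3*-2 = -20
y[4] = -2*2 + -1*-3 + 2*-2 = -5
y[5] = -2*-3 + -1*-2 = 8
y[6] = -2*-2 = 4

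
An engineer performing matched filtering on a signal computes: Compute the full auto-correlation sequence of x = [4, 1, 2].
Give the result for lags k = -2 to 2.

r_xx[k] = sum_m x[m]*x[m+k], indexed from 0, for k = -2 to 2:
  r_xx[-2] = x[2]*x[0] = 8
  r_xx[-1] = x[1]*x[0] + x[2]*x[1] = 6
  r_xx[0] = x[0]*x[0] + x[1]*x[1] + x[2]*x[2] = 21
  r_xx[1] = x[0]*x[1] + x[1]*x[2] = 6
  r_xx[2] = x[0]*x[2] = 8
r_xx = [8, 6, 21, 6, 8]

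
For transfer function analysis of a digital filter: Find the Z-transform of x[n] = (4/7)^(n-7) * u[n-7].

Time-shifting property: if X(z) = Z{x[n]}, then Z{x[n-d]} = z^(-d) * X(z)
X(z) = z/(z - 4/7) for x[n] = (4/7)^n * u[n]
Z{x[n-7]} = z^(-7) * z/(z - 4/7) = z^(-6)/(z - 4/7)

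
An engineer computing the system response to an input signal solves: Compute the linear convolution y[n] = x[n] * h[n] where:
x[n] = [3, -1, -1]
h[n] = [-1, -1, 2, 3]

y[n] = sum_k x[k]*h[n-k]. Output length = len(x) + len(h) - 1 = 3 + 4 - 1 = 6.
y[0] = 3*-1 = -3
y[1] = -1*-1 + 3*-1 = -2
y[2] = -1*-1 + -1*-1 + 3*2 = 8
y[3] = -1*-1 + -1*2 + 3*3 = 8
y[4] = -1*2 + -1*3 = -5
y[5] = -1*3 = -3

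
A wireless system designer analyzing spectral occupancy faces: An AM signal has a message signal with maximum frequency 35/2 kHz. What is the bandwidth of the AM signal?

In AM (double-sideband), the bandwidth is twice the message frequency.
BW = 2 * f_m = 2 * 35/2 kHz = 35 kHz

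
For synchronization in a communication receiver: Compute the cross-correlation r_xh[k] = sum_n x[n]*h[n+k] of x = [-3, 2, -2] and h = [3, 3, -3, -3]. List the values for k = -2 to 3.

Both sequences indexed from 0 and zero outside their support.
Lags with overlap: k = -2 to 3.
  r_xh[-2] = x[2]*h[0] = -6
  r_xh[-1] = x[1]*h[0] + x[2]*h[1] = 0
  r_xh[0] = x[0]*h[0] + x[1]*h[1] + x[2]*h[2] = 3
  r_xh[1] = x[0]*h[1] + x[1]*h[2] + x[2]*h[3] = -9
  r_xh[2] = x[0]*h[2] + x[1]*h[3] = 3
  r_xh[3] = x[0]*h[3] = 9
r_xh = [-6, 0, 3, -9, 3, 9] (for k = -2, ..., 3)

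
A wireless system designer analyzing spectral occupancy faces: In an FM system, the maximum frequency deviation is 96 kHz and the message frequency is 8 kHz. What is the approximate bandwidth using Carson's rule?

Carson's rule: BW = 2*(delta_f + f_m)
= 2*(96 + 8) kHz = 208 kHz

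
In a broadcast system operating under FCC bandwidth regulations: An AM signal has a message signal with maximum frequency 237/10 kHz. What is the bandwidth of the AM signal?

In AM (double-sideband), the bandwidth is twice the message frequency.
BW = 2 * f_m = 2 * 237/10 kHz = 237/5 kHz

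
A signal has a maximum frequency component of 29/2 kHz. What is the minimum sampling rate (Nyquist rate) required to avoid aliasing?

By the Nyquist-Shannon sampling theorem,
the minimum sampling rate (Nyquist rate) must be at least 2 * f_max.
Nyquist rate = 2 * 29/2 kHz = 29 kHz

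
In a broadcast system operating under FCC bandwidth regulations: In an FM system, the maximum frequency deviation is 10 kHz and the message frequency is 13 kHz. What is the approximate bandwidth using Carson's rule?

Carson's rule: BW = 2*(delta_f + f_m)
= 2*(10 + 13) kHz = 46 kHz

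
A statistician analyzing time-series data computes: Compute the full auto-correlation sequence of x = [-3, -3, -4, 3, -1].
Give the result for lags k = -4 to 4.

r_xx[k] = sum_m x[m]*x[m+k], indexed from 0, for k = -4 to 4:
  r_xx[-4] = x[4]*x[0] = 3
  r_xx[-3] = x[3]*x[0] + x[4]*x[1] = -6
  r_xx[-2] = x[2]*x[0] + x[3]*x[1] + x[4]*x[2] = 7
  r_xx[-1] = x[1]*x[0] + x[2]*x[1] + x[3]*x[2] + x[4]*x[3] = 6
  r_xx[0] = x[0]*x[0] + x[1]*x[1] + x[2]*x[2] + x[3]*x[3] + x[4]*x[4] = 44
  r_xx[1] = x[0]*x[1] + x[1]*x[2] + x[2]*x[3] + x[3]*x[4] = 6
  r_xx[2] = x[0]*x[2] + x[1]*x[3] + x[2]*x[4] = 7
  r_xx[3] = x[0]*x[3] + x[1]*x[4] = -6
  r_xx[4] = x[0]*x[4] = 3
r_xx = [3, -6, 7, 6, 44, 6, 7, -6, 3]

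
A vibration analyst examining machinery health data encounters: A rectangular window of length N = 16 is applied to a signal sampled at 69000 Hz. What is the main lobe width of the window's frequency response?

For a rectangular window of length N,
the main lobe width in frequency is 2*f_s/N.
= 2*69000/16 = 8625 Hz
This determines the minimum frequency separation for resolving two sinusoids.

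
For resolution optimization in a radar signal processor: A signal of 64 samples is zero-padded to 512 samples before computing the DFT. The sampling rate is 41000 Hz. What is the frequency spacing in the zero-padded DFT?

Original DFT: N = 64, resolution = f_s/N = 41000/64 = 5125/8 Hz
Zero-padded DFT: N = 512, resolution = f_s/N = 41000/512 = 5125/64 Hz
Zero-padding interpolates the spectrum (finer frequency grid)
but does NOT improve the true spectral resolution (ability to resolve close frequencies).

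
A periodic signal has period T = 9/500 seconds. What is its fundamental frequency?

The fundamental frequency is the reciprocal of the period.
f = 1/T = 1/(9/500) = 500/9 Hz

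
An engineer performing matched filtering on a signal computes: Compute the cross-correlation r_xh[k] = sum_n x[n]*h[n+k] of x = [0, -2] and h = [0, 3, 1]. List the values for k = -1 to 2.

Both sequences indexed from 0 and zero outside their support.
Lags with overlap: k = -1 to 2.
  r_xh[-1] = x[1]*h[0] = 0
  r_xh[0] = x[0]*h[0] + x[1]*h[1] = -6
  r_xh[1] = x[0]*h[1] + x[1]*h[2] = -2
  r_xh[2] = x[0]*h[2] = 0
r_xh = [0, -6, -2, 0] (for k = -1, ..., 2)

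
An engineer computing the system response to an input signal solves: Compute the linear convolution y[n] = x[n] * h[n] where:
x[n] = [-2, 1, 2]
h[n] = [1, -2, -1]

y[n] = sum_k x[k]*h[n-k]. Output length = len(x) + len(h) - 1 = 3 + 3 - 1 = 5.
y[0] = -2*1 = -2
y[1] = 1*1 + -2*-2 = 5
y[2] = 2*1 + 1*-2 + -2*-1 = 2
y[3] = 2*-2 + 1*-1 = -5
y[4] = 2*-1 = -2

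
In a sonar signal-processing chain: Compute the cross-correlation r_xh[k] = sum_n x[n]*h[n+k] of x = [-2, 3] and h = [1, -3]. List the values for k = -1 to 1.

Both sequences indexed from 0 and zero outside their support.
Lags with overlap: k = -1 to 1.
  r_xh[-1] = x[1]*h[0] = 3
  r_xh[0] = x[0]*h[0] + x[1]*h[1] = -11
  r_xh[1] = x[0]*h[1] = 6
r_xh = [3, -11, 6] (for k = -1, ..., 1)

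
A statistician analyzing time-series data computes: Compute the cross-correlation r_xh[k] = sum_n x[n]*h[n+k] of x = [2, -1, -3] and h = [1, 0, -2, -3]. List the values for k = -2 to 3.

Both sequences indexed from 0 and zero outside their support.
Lags with overlap: k = -2 to 3.
  r_xh[-2] = x[2]*h[0] = -3
  r_xh[-1] = x[1]*h[0] + x[2]*h[1] = -1
  r_xh[0] = x[0]*h[0] + x[1]*h[1] + x[2]*h[2] = 8
  r_xh[1] = x[0]*h[1] + x[1]*h[2] + x[2]*h[3] = 11
  r_xh[2] = x[0]*h[2] + x[1]*h[3] = -1
  r_xh[3] = x[0]*h[3] = -6
r_xh = [-3, -1, 8, 11, -1, -6] (for k = -2, ..., 3)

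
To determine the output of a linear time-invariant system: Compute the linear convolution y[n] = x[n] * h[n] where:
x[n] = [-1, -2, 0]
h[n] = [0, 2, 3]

y[n] = sum_k x[k]*h[n-k]. Output length = len(x) + len(h) - 1 = 3 + 3 - 1 = 5.
y[0] = -1*0 = 0
y[1] = -2*0 + -1*2 = -2
y[2] = 0*0 + -2*2 + -1*3 = -7
y[3] = 0*2 + -2*3 = -6
y[4] = 0*3 = 0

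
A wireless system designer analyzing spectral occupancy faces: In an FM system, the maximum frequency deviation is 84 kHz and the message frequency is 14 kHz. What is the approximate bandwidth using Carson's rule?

Carson's rule: BW = 2*(delta_f + f_m)
= 2*(84 + 14) kHz = 196 kHz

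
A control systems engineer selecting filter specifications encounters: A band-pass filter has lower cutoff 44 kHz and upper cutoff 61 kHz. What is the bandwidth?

Bandwidth = f_high - f_low
= 61 kHz - 44 kHz = 17 kHz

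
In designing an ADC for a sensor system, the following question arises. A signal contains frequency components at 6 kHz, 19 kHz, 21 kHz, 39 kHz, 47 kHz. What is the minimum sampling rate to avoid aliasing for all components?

The highest frequency component is f_max = 47 kHz.
Nyquist rate = 2 * f_max = 2 * 47 kHz = 94 kHz.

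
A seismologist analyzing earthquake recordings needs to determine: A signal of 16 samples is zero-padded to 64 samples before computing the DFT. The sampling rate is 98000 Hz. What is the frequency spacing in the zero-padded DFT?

Original DFT: N = 16, resolution = f_s/N = 98000/16 = 6125 Hz
Zero-padded DFT: N = 64, resolution = f_s/N = 98000/64 = 6125/4 Hz
Zero-padding interpolates the spectrum (finer frequency grid)
but does NOT improve the true spectral resolution (ability to resolve close frequencies).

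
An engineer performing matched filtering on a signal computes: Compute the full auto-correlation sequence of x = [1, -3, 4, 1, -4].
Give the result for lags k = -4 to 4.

r_xx[k] = sum_m x[m]*x[m+k], indexed from 0, for k = -4 to 4:
  r_xx[-4] = x[4]*x[0] = -4
  r_xx[-3] = x[3]*x[0] + x[4]*x[1] = 13
  r_xx[-2] = x[2]*x[0] + x[3]*x[1] + x[4]*x[2] = -15
  r_xx[-1] = x[1]*x[0] + x[2]*x[1] + x[3]*x[2] + x[4]*x[3] = -15
  r_xx[0] = x[0]*x[0] + x[1]*x[1] + x[2]*x[2] + x[3]*x[3] + x[4]*x[4] = 43
  r_xx[1] = x[0]*x[1] + x[1]*x[2] + x[2]*x[3] + x[3]*x[4] = -15
  r_xx[2] = x[0]*x[2] + x[1]*x[3] + x[2]*x[4] = -15
  r_xx[3] = x[0]*x[3] + x[1]*x[4] = 13
  r_xx[4] = x[0]*x[4] = -4
r_xx = [-4, 13, -15, -15, 43, -15, -15, 13, -4]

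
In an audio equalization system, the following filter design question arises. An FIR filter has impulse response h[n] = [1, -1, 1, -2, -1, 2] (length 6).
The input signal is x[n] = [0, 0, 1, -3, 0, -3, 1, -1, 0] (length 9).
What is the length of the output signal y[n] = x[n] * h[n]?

For linear convolution, the output length is:
len(y) = len(x) + len(h) - 1 = 9 + 6 - 1 = 14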